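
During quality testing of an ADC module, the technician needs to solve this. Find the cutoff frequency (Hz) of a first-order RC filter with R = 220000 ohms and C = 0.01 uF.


Cutoff frequency of a first-order RC filter:
fc = 1 / (2 * pi * R * C)
C = 0.01 uF = 1e-08 F
fc = 1 / (2 * pi * 220000 * 1e-08)
   = 1 / 0.013823007675795
   = 72.343156 Hz

72.343156 Hz


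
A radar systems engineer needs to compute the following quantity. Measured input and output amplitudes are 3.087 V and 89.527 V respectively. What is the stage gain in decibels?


Voltage gain in dB:
G = 20 * log10(Vout / Vin)
  = 20 * log10(89.527 / 3.087)
  = 20 * log10(29.001296)
  = 20 * 1.462417
  = 29.25 dB

29.25 dB


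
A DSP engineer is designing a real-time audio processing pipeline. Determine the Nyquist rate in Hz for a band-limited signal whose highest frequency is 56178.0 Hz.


The Nyquist rate is twice the maximum frequency component.
fs_min = 2 * fmax
      = 2 * 56178.0
      = 112356.0 Hz

112356.0


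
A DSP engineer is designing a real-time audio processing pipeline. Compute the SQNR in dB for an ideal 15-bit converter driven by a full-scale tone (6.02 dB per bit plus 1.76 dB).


Theoretical SNR for a full-scale sinusoid:
SNR = 6.02 * N + 1.76
    = 6.02 * 15 + 1.76
    = 90.3 + 1.76
    = 92.06 dB

92.06 dB


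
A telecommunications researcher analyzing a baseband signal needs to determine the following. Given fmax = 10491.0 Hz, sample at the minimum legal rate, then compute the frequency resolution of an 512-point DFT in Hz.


Step 1 — Nyquist sampling rate:
fs = 2 * fmax = 2 * 10491.0 = 20982.0 Hz

Step 2 — DFT bin spacing:
df = fs / N = 20982.0 / 512 = 40.9805 Hz

40.9805 Hz


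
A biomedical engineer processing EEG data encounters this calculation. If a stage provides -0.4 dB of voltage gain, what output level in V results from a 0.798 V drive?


Output voltage from dB gain:
V_out = V_in * 10^(gain_dB / 20)
      = 0.798 * 10^(-0.4 / 20)
      = 0.798 * 0.954993
      = 0.7621 V

0.7621 V


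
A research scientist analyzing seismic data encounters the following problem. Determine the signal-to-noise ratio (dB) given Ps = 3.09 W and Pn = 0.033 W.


SNR in decibels:
SNR = 10 * log10(Ps / Pn)
    = 10 * log10(3.09 / 0.033)
    = 10 * log10(93.6364)
    = 10 * 1.9714
    = 19.71 dB

19.71 dB


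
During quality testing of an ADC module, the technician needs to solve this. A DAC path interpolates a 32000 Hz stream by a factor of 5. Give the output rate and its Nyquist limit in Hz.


Step 1 — output sample rate after interpolation by L:
fs_out = L * fs_in = 5 * 32000 = 160000 Hz

Step 2 — Nyquist frequency of the output stream:
f_Nyq = fs_out / 2 = 160000 / 2 = 80000.0 Hz

fs_out = 160000 Hz; f_Nyquist = 80000.0 Hz


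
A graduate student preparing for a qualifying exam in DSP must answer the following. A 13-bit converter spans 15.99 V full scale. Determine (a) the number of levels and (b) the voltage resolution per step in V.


Step 1 — number of quantization levels:
L = 2^N = 2^13 = 8192

Step 2 — LSB step size:
delta = Vfs / L
      = 15.99 / 8192
      = 0.0019519 V

Levels = 8192; step size = 0.0019519 V


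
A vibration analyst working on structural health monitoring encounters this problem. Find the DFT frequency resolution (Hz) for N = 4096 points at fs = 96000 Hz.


DFT frequency resolution:
df = fs / N
   = 96000 / 4096
   = 23.4375 Hz

23.4375 Hz


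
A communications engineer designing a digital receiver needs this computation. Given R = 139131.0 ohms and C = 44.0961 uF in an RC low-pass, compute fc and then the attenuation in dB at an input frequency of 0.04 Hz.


Step 1 — cutoff frequency:
fc = 1 / (2*pi*R*C)
C = 44.0961 uF = 4.40961e-05 F
fc = 1 / (2*pi*139131.0*4.40961e-05)
   = 0.0259416 Hz

Step 2 — magnitude at f = 0.04 Hz:
|H(f)| = 1 / sqrt(1 + (f/fc)^2)
f/fc = 0.04 / 0.0259416 = 1.541925
|H| = 1 / sqrt(1 + 2.377533) = 0.5441269
|H|_dB = 20*log10(0.5441269) = -5.29 dB

fc = 0.0259416 Hz; |H(0.04 Hz)| = -5.29 dB


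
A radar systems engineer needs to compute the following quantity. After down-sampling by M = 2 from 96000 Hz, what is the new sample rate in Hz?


Decimation reduces the sample rate:
fs_out = fs_in / M
       = 96000 / 2
       = 48000.0 Hz

48000.0 Hz


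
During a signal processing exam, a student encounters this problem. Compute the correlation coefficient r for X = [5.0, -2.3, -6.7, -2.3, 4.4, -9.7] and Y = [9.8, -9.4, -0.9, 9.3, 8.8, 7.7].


Pearson correlation coefficient (population):
r = cov(X,Y) / (std(X) * std(Y))
Mean X = -1.9333, Mean Y = 4.2167
Cov(X,Y) = 11.367222
Std(X) = 5.346234, Std(Y) = 7.091642
r = 0.2998

0.2998


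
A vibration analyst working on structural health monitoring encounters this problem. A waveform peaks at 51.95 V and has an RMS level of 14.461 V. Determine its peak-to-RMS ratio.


Crest factor is the ratio of peak to RMS:
CF = V_peak / V_rms
   = 51.95 / 14.461
   = 3.5924

3.5924


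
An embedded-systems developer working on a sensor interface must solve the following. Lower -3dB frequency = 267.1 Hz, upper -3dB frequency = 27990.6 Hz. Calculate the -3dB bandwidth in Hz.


Bandwidth is the difference of -3dB frequencies:
BW = f_high - f_low
   = 27990.6 - 267.1
   = 27723.5 Hz

27723.5 Hz


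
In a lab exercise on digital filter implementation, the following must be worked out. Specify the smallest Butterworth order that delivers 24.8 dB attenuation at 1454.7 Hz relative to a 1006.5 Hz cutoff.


Butterworth filter order formula:
n = log10(10^(A/10) - 1) / (2 * log10(f_stop/f_pass))
10^(24.8/10) - 1 = 300.9952
f_stop/f_pass = 1454.7 / 1006.5 = 1.4453
n = 7.7475 -> ceil = 8

8


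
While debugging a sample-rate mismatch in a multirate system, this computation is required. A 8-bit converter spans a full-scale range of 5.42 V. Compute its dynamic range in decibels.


Dynamic range from full-scale to LSB:
V_min = V_max / 2^bits = 5.42 / 2^8
DR = 20 * log10(V_max / V_min)
   = 20 * log10(2^8)
   = 20 * 8 * log10(2)
   = 48.16 dB

48.16 dB


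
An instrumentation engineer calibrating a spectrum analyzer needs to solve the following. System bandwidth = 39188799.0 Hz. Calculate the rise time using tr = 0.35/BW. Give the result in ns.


Rise time from bandwidth relationship:
tr = 0.35 / BW
   = 0.35 / 39188799.0
   = 8.931123406e-09 s
   = 8.9311 ns

8.9311 ns


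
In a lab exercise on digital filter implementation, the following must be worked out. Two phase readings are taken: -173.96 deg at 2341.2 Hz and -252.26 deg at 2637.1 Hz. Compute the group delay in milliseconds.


Group delay from phase difference:
tau = -d(phi)/d(omega)
d(phi) = -78.3 deg = -1.366593 rad
d(omega) = 2*pi*(2637.1 - 2341.2) = 1859.1945 rad/s
tau = -(-1.366593) / 1859.1945
    = 0.735 ms

0.735 ms


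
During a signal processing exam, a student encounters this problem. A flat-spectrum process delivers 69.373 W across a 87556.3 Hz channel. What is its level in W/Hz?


Power spectral density:
PSD = P / BW
    = 69.373 / 87556.3
    = 0.00079232 W/Hz

0.00079232 W/Hz


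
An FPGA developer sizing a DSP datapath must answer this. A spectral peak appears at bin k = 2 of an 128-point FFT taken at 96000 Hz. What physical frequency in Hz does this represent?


Frequency of DFT bin k:
f_k = k * fs / N
    = 2 * 96000 / 128
    = 192000 / 128
    = 1500.0 Hz

1500.0 Hz


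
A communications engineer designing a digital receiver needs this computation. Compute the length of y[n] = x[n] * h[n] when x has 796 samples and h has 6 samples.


Linear convolution output length:
L = N + M - 1
  = 796 + 6 - 1
  = 801 samples

801


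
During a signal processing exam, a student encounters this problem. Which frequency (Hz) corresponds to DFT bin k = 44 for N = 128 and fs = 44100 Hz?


Frequency of DFT bin k:
f_k = k * fs / N
    = 44 * 44100 / 128
    = 1940400 / 128
    = 15159.375 Hz

15159.375 Hz


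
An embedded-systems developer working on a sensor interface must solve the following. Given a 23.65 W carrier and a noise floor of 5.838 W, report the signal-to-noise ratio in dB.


SNR in decibels:
SNR = 10 * log10(Ps / Pn)
    = 10 * log10(23.65 / 5.838)
    = 10 * log10(4.051)
    = 10 * 0.6076
    = 6.08 dB

6.08 dB


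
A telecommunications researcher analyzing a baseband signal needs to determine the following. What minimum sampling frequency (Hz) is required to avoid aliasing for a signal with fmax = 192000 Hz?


The Nyquist rate is twice the maximum frequency component.
fs_min = 2 * fmax
      = 2 * 192000
      = 384000 Hz

384000


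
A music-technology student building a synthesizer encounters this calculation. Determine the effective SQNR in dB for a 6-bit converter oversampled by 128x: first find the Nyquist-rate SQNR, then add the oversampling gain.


Step 1 — baseline SQNR at Nyquist:
SQNR_base = 6.02*N + 1.76
          = 6.02*6 + 1.76
          = 37.88 dB

Step 2 — oversampling processing gain:
G = 10*log10(OSR) = 10*log10(128) = 21.07 dB

Step 3 — total:
SQNR_total = 37.88 + 21.07 = 58.95 dB

Base SQNR = 37.88 dB; oversampled SQNR = 58.95 dB


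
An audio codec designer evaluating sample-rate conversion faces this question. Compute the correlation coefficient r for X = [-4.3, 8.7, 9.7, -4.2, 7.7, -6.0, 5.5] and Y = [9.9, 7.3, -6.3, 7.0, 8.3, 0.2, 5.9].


Pearson correlation coefficient (population):
r = cov(X,Y) / (std(X) * std(Y))
Mean X = 2.4429, Mean Y = 4.6143
Cov(X,Y) = -7.616327
Std(X) = 6.432919, Std(Y) = 5.27377
r = -0.2245

-0.2245


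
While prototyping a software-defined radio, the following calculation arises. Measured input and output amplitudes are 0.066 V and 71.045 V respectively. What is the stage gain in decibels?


Voltage gain in dB:
G = 20 * log10(Vout / Vin)
  = 20 * log10(71.045 / 0.066)
  = 20 * log10(1076.439394)
  = 20 * 3.03199
  = 60.64 dB

60.64 dB


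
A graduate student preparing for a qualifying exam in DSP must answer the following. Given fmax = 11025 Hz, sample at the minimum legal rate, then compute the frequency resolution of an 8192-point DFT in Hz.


Step 1 — Nyquist sampling rate:
fs = 2 * fmax = 2 * 11025 = 22050 Hz

Step 2 — DFT bin spacing:
df = fs / N = 22050 / 8192 = 2.6917 Hz

2.6917 Hz


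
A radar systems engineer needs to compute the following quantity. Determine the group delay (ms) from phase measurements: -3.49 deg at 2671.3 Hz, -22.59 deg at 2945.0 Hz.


Group delay from phase difference:
tau = -d(phi)/d(omega)
d(phi) = -19.1 deg = -0.333358 rad
d(omega) = 2*pi*(2945.0 - 2671.3) = 1719.7078 rad/s
tau = -(-0.333358) / 1719.7078
    = 0.1938 ms

0.1938 ms


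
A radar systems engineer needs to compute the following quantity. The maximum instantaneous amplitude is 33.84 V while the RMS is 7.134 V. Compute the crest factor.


Crest factor is the ratio of peak to RMS:
CF = V_peak / V_rms
   = 33.84 / 7.134
   = 4.7435

4.7435


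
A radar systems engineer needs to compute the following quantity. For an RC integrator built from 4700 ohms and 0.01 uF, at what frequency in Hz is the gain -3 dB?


Cutoff frequency of a first-order RC filter:
fc = 1 / (2 * pi * R * C)
C = 0.01 uF = 1e-08 F
fc = 1 / (2 * pi * 4700 * 1e-08)
   = 1 / 0.00029530970943744
   = 3386.275385 Hz

3386.275385 Hz


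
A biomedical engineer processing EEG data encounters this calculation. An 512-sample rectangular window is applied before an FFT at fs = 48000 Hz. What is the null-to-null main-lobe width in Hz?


Main lobe width for a rectangular window:
Width = 2 * fs / N
      = 2 * 48000 / 512
      = 96000 / 512
      = 187.5 Hz

187.5 Hz


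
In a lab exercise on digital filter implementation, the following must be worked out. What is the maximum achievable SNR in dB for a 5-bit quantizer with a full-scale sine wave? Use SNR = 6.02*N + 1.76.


Theoretical SNR for a full-scale sinusoid:
SNR = 6.02 * N + 1.76
    = 6.02 * 5 + 1.76
    = 30.1 + 1.76
    = 31.86 dB

31.86 dB


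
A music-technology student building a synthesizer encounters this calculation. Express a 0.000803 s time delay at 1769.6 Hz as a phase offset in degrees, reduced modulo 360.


Phase shift from frequency and time delay:
phi = 360 * f * t_delay
    = 360 * 1769.6 * 0.000803
    = 511.56 degrees
    mod 360 = 151.56 degrees

151.56 degrees


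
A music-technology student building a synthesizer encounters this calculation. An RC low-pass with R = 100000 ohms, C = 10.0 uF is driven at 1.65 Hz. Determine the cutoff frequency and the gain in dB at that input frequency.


Step 1 — cutoff frequency:
fc = 1 / (2*pi*R*C)
C = 10.0 uF = 1e-05 F
fc = 1 / (2*pi*100000*1e-05)
   = 0.159155 Hz

Step 2 — magnitude at f = 1.65 Hz:
|H(f)| = 1 / sqrt(1 + (f/fc)^2)
f/fc = 1.65 / 0.159155 = 10.367252
|H| = 1 / sqrt(1 + 107.479914) = 0.096012
|H|_dB = 20*log10(0.096012) = -20.35 dB

fc = 0.159155 Hz; |H(1.65 Hz)| = -20.35 dB


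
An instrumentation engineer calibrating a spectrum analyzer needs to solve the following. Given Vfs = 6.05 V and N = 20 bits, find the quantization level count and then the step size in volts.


Step 1 — number of quantization levels:
L = 2^N = 2^20 = 1048576

Step 2 — LSB step size:
delta = Vfs / L
      = 6.05 / 1048576
      = 5.77e-06 V

Levels = 1048576; step size = 5.77e-06 V


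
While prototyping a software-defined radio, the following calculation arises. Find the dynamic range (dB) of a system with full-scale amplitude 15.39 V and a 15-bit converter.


Dynamic range from full-scale to LSB:
V_min = V_max / 2^bits = 15.39 / 2^15
DR = 20 * log10(V_max / V_min)
   = 20 * log10(2^15)
   = 20 * 15 * log10(2)
   = 90.31 dB

90.31 dB


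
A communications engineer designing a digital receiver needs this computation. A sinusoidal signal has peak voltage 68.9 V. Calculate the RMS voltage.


RMS voltage for a sinusoidal waveform:
V_rms = V_peak / sqrt(2)
      = 68.9 / 1.414214
      = 48.72 V

48.72 V


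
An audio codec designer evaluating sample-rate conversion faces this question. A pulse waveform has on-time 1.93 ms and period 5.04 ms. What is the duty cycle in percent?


Duty cycle as a percentage:
DC = (t_on / T) * 100
   = (1.93 / 5.04) * 100
   = 0.382937 * 100
   = 38.29 %

38.29 %


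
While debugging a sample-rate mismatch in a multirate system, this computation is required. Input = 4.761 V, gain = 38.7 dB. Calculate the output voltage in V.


Output voltage from dB gain:
V_out = V_in * 10^(gain_dB / 20)
      = 4.761 * 10^(38.7 / 20)
      = 4.761 * 86.099375
      = 409.9191 V

409.9191 V


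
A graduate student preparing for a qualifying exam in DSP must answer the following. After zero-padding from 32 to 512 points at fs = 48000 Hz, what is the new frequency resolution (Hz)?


Frequency resolution after zero-padding:
N_padded = 32 * 16 = 512
df = fs / N_padded
   = 48000 / 512
   = 93.75 Hz

93.75 Hz


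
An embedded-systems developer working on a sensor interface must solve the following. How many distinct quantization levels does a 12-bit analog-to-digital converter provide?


Number of quantization levels = 2^N
= 2^12
= 4096

4096


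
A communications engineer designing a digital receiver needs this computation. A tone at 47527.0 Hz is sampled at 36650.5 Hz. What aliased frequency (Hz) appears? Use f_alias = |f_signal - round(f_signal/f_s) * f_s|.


Compute the nearest integer multiple of fs to the signal:
n = round(47527.0 / 36650.5) = 1
f_alias = |47527.0 - 1 * 36650.5|
        = |47527.0 - 36650.5|
        = 10876.5 Hz

10876.5


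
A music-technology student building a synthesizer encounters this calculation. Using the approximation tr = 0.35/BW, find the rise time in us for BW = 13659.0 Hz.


Rise time from bandwidth relationship:
tr = 0.35 / BW
   = 0.35 / 13659.0
   = 2.562413061e-05 s
   = 25.6241 us

25.6241 us


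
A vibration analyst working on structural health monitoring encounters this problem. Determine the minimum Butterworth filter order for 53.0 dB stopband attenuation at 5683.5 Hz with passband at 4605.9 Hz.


Butterworth filter order formula:
n = log10(10^(A/10) - 1) / (2 * log10(f_stop/f_pass))
10^(53.0/10) - 1 = 199525.2315
f_stop/f_pass = 5683.5 / 4605.9 = 1.234
n = 29.0247 -> ceil = 30

30


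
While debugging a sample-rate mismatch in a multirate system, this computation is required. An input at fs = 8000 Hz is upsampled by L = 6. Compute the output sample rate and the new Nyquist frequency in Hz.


Step 1 — output sample rate after interpolation by L:
fs_out = L * fs_in = 6 * 8000 = 48000 Hz

Step 2 — Nyquist frequency of the output stream:
f_Nyq = fs_out / 2 = 48000 / 2 = 24000.0 Hz

fs_out = 48000 Hz; f_Nyquist = 24000.0 Hz


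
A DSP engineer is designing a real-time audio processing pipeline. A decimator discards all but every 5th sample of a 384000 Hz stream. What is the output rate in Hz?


Decimation reduces the sample rate:
fs_out = fs_in / M
       = 384000 / 5
       = 76800.0 Hz

76800.0 Hz


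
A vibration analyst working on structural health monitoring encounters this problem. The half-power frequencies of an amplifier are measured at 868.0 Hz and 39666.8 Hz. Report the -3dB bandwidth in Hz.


Bandwidth is the difference of -3dB frequencies:
BW = f_high - f_low
   = 39666.8 - 868.0
   = 38798.8 Hz

38798.8 Hz


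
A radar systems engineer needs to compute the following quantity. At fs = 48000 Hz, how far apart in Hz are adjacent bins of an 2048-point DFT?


DFT frequency resolution:
df = fs / N
   = 48000 / 2048
   = 23.4375 Hz

23.4375 Hz


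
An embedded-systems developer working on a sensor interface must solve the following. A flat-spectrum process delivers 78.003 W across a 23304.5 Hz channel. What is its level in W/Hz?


Power spectral density:
PSD = P / BW
    = 78.003 / 23304.5
    = 0.00334712 W/Hz

0.00334712 W/Hz


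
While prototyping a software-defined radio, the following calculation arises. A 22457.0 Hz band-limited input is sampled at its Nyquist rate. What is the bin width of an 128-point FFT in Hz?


Step 1 — Nyquist sampling rate:
fs = 2 * fmax = 2 * 22457.0 = 44914.0 Hz

Step 2 — DFT bin spacing:
df = fs / N = 44914.0 / 128 = 350.8906 Hz

350.8906 Hz


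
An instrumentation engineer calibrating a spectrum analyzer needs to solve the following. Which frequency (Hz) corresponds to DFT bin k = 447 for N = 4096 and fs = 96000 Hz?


Frequency of DFT bin k:
f_k = k * fs / N
    = 447 * 96000 / 4096
    = 42912000 / 4096
    = 10476.562 Hz

10476.562 Hz


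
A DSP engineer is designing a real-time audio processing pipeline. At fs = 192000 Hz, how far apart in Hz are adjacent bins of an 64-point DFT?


DFT frequency resolution:
df = fs / N
   = 192000 / 64
   = 3000.0 Hz

3000.0 Hz


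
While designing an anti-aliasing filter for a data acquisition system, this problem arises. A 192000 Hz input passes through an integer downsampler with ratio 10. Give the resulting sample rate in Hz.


Decimation reduces the sample rate:
fs_out = fs_in / M
       = 192000 / 10
       = 19200.0 Hz

19200.0 Hz


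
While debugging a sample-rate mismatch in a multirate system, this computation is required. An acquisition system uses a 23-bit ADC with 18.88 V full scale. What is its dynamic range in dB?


Dynamic range from full-scale to LSB:
V_min = V_max / 2^bits = 18.88 / 2^23
DR = 20 * log10(V_max / V_min)
   = 20 * log10(2^23)
   = 20 * 23 * log10(2)
   = 138.47 dB

138.47 dB


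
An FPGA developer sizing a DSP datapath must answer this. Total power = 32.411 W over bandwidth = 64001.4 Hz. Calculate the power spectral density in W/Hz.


Power spectral density:
PSD = P / BW
    = 32.411 / 64001.4
    = 0.00050641 W/Hz

0.00050641 W/Hz


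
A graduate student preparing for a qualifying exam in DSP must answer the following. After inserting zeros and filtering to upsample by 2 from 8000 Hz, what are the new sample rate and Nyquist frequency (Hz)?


Step 1 — output sample rate after interpolation by L:
fs_out = L * fs_in = 2 * 8000 = 16000 Hz

Step 2 — Nyquist frequency of the output stream:
f_Nyq = fs_out / 2 = 16000 / 2 = 8000.0 Hz

fs_out = 16000 Hz; f_Nyquist = 8000.0 Hz


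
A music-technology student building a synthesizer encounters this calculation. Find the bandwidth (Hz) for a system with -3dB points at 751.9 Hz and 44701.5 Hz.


Bandwidth is the difference of -3dB frequencies:
BW = f_high - f_low
   = 44701.5 - 751.9
   = 43949.6 Hz

43949.6 Hz


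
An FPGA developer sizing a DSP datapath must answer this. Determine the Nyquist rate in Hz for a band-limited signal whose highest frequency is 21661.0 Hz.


The Nyquist rate is twice the maximum frequency component.
fs_min = 2 * fmax
      = 2 * 21661.0
      = 43322.0 Hz

43322.0


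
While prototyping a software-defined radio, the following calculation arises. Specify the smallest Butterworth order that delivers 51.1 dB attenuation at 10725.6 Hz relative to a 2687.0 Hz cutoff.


Butterworth filter order formula:
n = log10(10^(A/10) - 1) / (2 * log10(f_stop/f_pass))
10^(51.1/10) - 1 = 128823.9552
f_stop/f_pass = 10725.6 / 2687.0 = 3.9917
n = 4.2502 -> ceil = 5

5


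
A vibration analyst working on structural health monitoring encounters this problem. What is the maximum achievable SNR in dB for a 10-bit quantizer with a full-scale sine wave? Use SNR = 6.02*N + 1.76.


Theoretical SNR for a full-scale sinusoid:
SNR = 6.02 * N + 1.76
    = 6.02 * 10 + 1.76
    = 60.2 + 1.76
    = 61.96 dB

61.96 dB


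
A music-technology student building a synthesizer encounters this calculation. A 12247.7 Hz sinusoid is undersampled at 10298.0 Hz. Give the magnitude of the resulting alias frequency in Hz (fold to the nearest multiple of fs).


Compute the nearest integer multiple of fs to the signal:
n = round(12247.7 / 10298.0) = 1
f_alias = |12247.7 - 1 * 10298.0|
        = |12247.7 - 10298.0|
        = 1949.7 Hz

1949.7


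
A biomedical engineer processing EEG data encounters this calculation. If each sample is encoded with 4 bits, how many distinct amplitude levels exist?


Number of quantization levels = 2^N
= 2^4
= 16

16


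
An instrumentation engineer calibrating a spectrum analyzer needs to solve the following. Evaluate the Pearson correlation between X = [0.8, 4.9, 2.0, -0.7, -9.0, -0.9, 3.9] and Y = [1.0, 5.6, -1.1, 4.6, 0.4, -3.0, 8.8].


Pearson correlation coefficient (population):
r = cov(X,Y) / (std(X) * std(Y))
Mean X = 0.1429, Mean Y = 2.3286
Cov(X,Y) = 7.701633
Std(X) = 4.242929, Std(Y) = 3.842884
r = 0.4723

0.4723


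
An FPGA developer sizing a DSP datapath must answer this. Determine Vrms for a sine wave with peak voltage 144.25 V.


RMS voltage for a sinusoidal waveform:
V_rms = V_peak / sqrt(2)
      = 144.25 / 1.414214
      = 102.0 V

102.0 V


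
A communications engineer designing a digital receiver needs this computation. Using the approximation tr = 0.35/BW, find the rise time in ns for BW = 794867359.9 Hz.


Rise time from bandwidth relationship:
tr = 0.35 / BW
   = 0.35 / 794867359.9
   = 4.403250374e-10 s
   = 0.4403 ns

0.4403 ns


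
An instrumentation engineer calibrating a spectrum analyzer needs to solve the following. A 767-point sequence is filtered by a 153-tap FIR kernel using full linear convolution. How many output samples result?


Linear convolution output length:
L = N + M - 1
  = 767 + 153 - 1
  = 919 samples

919


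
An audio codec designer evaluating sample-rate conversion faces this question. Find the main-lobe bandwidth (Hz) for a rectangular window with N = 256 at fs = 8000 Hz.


Main lobe width for a rectangular window:
Width = 2 * fs / N
      = 2 * 8000 / 256
      = 16000 / 256
      = 62.5 Hz

62.5 Hz


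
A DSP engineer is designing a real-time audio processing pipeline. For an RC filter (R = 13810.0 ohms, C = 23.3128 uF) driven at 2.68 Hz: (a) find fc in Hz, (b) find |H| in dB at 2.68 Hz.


Step 1 — cutoff frequency:
fc = 1 / (2*pi*R*C)
C = 23.3128 uF = 2.33128e-05 F
fc = 1 / (2*pi*13810.0*2.33128e-05)
   = 0.494347 Hz

Step 2 — magnitude at f = 2.68 Hz:
|H(f)| = 1 / sqrt(1 + (f/fc)^2)
f/fc = 2.68 / 0.494347 = 5.421293
|H| = 1 / sqrt(1 + 29.390418) = 0.1813977
|H|_dB = 20*log10(0.1813977) = -14.83 dB

fc = 0.494347 Hz; |H(2.68 Hz)| = -14.83 dB


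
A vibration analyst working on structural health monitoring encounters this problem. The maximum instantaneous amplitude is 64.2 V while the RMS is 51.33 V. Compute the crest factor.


Crest factor is the ratio of peak to RMS:
CF = V_peak / V_rms
   = 64.2 / 51.33
   = 1.2507

1.2507


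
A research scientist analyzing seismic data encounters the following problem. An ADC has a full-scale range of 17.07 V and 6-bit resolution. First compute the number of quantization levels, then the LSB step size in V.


Step 1 — number of quantization levels:
L = 2^N = 2^6 = 64

Step 2 — LSB step size:
delta = Vfs / L
      = 17.07 / 64
      = 0.26671875 V

Levels = 64; step size = 0.26671875 V


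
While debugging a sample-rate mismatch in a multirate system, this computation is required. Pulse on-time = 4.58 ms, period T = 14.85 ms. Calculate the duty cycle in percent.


Duty cycle as a percentage:
DC = (t_on / T) * 100
   = (4.58 / 14.85) * 100
   = 0.308418 * 100
   = 30.84 %

30.84 %


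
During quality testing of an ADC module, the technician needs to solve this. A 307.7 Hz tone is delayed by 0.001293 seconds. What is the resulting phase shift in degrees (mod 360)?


Phase shift from frequency and time delay:
phi = 360 * f * t_delay
    = 360 * 307.7 * 0.001293
    = 143.23 degrees
    mod 360 = 143.23 degrees

143.23 degrees


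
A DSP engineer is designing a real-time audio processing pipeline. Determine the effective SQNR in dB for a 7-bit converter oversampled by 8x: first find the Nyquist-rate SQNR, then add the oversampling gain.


Step 1 — baseline SQNR at Nyquist:
SQNR_base = 6.02*N + 1.76
          = 6.02*7 + 1.76
          = 43.9 dB

Step 2 — oversampling processing gain:
G = 10*log10(OSR) = 10*log10(8) = 9.03 dB

Step 3 — total:
SQNR_total = 43.9 + 9.03 = 52.93 dB

Base SQNR = 43.9 dB; oversampled SQNR = 52.93 dB


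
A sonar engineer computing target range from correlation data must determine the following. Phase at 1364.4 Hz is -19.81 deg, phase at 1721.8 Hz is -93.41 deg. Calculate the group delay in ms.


Group delay from phase difference:
tau = -d(phi)/d(omega)
d(phi) = -73.6 deg = -1.284562 rad
d(omega) = 2*pi*(1721.8 - 1364.4) = 2245.6104 rad/s
tau = -(-1.284562) / 2245.6104
    = 0.572 ms

0.572 ms


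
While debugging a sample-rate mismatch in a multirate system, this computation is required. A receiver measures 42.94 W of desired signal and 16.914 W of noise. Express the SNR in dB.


SNR in decibels:
SNR = 10 * log10(Ps / Pn)
    = 10 * log10(42.94 / 16.914)
    = 10 * log10(2.5387)
    = 10 * 0.4046
    = 4.05 dB

4.05 dB


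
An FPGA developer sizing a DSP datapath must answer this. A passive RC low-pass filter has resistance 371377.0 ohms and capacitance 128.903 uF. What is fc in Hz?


Cutoff frequency of a first-order RC filter:
fc = 1 / (2 * pi * R * C)
C = 128.903 uF = 0.000128903 F
fc = 1 / (2 * pi * 371377.0 * 0.000128903)
   = 1 / 300.7861930079
   = 0.003325 Hz

0.003325 Hz


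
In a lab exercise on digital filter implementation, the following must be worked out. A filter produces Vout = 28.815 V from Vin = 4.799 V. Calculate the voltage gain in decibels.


Voltage gain in dB:
G = 20 * log10(Vout / Vin)
  = 20 * log10(28.815 / 4.799)
  = 20 * log10(6.004376)
  = 20 * 0.778468
  = 15.57 dB

15.57 dB


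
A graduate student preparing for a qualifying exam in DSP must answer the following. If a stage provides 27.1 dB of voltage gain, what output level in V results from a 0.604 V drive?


Output voltage from dB gain:
V_out = V_in * 10^(gain_dB / 20)
      = 0.604 * 10^(27.1 / 20)
      = 0.604 * 22.646443
      = 13.6785 V

13.6785 V


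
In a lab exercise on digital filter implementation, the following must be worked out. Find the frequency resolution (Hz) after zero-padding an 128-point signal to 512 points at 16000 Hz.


Frequency resolution after zero-padding:
N_padded = 128 * 4 = 512
df = fs / N_padded
   = 16000 / 512
   = 31.25 Hz

31.25 Hz


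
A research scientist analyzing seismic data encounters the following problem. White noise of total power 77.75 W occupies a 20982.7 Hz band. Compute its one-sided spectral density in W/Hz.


Power spectral density:
PSD = P / BW
    = 77.75 / 20982.7
    = 0.00370543 W/Hz

0.00370543 W/Hz


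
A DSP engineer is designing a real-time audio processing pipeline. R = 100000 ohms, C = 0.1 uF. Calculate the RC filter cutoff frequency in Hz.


Cutoff frequency of a first-order RC filter:
fc = 1 / (2 * pi * R * C)
C = 0.1 uF = 1e-07 F
fc = 1 / (2 * pi * 100000 * 1e-07)
   = 1 / 0.062831853071796
   = 15.915494 Hz

15.915494 Hz


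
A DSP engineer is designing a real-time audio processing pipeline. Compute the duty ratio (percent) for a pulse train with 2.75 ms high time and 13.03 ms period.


Duty cycle as a percentage:
DC = (t_on / T) * 100
   = (2.75 / 13.03) * 100
   = 0.211051 * 100
   = 21.11 %

21.11 %


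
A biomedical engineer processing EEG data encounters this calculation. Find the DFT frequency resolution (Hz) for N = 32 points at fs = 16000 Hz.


DFT frequency resolution:
df = fs / N
   = 16000 / 32
   = 500.0 Hz

500.0 Hz


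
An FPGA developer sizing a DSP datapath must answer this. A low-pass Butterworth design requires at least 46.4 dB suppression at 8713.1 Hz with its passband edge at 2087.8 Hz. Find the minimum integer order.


Butterworth filter order formula:
n = log10(10^(A/10) - 1) / (2 * log10(f_stop/f_pass))
10^(46.4/10) - 1 = 43650.5832
f_stop/f_pass = 8713.1 / 2087.8 = 4.1733
n = 3.739 -> ceil = 4

4


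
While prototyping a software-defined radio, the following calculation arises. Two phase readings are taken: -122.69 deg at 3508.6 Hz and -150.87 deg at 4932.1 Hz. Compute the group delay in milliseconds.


Group delay from phase difference:
tau = -d(phi)/d(omega)
d(phi) = -28.18 deg = -0.491834 rad
d(omega) = 2*pi*(4932.1 - 3508.6) = 8944.1143 rad/s
tau = -(-0.491834) / 8944.1143
    = 0.055 ms

0.055 ms


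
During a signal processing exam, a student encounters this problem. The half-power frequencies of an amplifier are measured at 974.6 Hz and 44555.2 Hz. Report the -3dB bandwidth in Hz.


Bandwidth is the difference of -3dB frequencies:
BW = f_high - f_low
   = 44555.2 - 974.6
   = 43580.6 Hz

43580.6 Hz


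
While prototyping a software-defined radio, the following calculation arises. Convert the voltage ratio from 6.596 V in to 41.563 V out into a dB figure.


Voltage gain in dB:
G = 20 * log10(Vout / Vin)
  = 20 * log10(41.563 / 6.596)
  = 20 * log10(6.301243)
  = 20 * 0.799426
  = 15.99 dB

15.99 dB


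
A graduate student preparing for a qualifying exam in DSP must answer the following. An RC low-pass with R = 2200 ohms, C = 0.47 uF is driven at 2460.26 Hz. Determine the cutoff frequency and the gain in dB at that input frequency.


Step 1 — cutoff frequency:
fc = 1 / (2*pi*R*C)
C = 0.47 uF = 4.7e-07 F
fc = 1 / (2*pi*2200*4.7e-07)
   = 153.922 Hz

Step 2 — magnitude at f = 2460.26 Hz:
|H(f)| = 1 / sqrt(1 + (f/fc)^2)
f/fc = 2460.26 / 153.922 = 15.98381
|H| = 1 / sqrt(1 + 255.482182) = 0.0624412
|H|_dB = 20*log10(0.0624412) = -24.09 dB

fc = 153.922 Hz; |H(2460.26 Hz)| = -24.09 dB


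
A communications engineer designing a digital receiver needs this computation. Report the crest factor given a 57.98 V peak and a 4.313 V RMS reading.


Crest factor is the ratio of peak to RMS:
CF = V_peak / V_rms
   = 57.98 / 4.313
   = 13.4431

13.4431


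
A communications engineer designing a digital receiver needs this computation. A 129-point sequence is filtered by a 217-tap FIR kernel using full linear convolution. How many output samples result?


Linear convolution output length:
L = N + M - 1
  = 129 + 217 - 1
  = 345 samples

345


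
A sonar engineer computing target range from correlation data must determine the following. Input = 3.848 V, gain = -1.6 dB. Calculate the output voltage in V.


Output voltage from dB gain:
V_out = V_in * 10^(gain_dB / 20)
      = 3.848 * 10^(-1.6 / 20)
      = 3.848 * 0.831764
      = 3.2006 V

3.2006 V


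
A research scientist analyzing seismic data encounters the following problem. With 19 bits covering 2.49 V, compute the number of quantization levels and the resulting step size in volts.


Step 1 — number of quantization levels:
L = 2^N = 2^19 = 524288

Step 2 — LSB step size:
delta = Vfs / L
      = 2.49 / 524288
      = 4.75e-06 V

Levels = 524288; step size = 4.75e-06 V


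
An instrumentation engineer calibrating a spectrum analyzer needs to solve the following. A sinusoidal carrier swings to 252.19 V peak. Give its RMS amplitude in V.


RMS voltage for a sinusoidal waveform:
V_rms = V_peak / sqrt(2)
      = 252.19 / 1.414214
      = 178.325 V

178.325 V


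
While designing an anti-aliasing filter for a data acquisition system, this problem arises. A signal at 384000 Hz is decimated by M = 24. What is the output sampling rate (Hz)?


Decimation reduces the sample rate:
fs_out = fs_in / M
       = 384000 / 24
       = 16000.0 Hz

16000.0 Hz


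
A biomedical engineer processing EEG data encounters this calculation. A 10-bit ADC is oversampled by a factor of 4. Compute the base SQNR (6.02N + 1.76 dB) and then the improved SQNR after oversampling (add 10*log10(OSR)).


Step 1 — baseline SQNR at Nyquist:
SQNR_base = 6.02*N + 1.76
          = 6.02*10 + 1.76
          = 61.96 dB

Step 2 — oversampling processing gain:
G = 10*log10(OSR) = 10*log10(4) = 6.02 dB

Step 3 — total:
SQNR_total = 61.96 + 6.02 = 67.98 dB

Base SQNR = 61.96 dB; oversampled SQNR = 67.98 dB


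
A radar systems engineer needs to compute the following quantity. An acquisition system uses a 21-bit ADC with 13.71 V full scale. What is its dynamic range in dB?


Dynamic range from full-scale to LSB:
V_min = V_max / 2^bits = 13.71 / 2^21
DR = 20 * log10(V_max / V_min)
   = 20 * log10(2^21)
   = 20 * 21 * log10(2)
   = 126.43 dB

126.43 dB


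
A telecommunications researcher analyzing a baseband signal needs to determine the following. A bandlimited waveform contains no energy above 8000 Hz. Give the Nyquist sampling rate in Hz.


The Nyquist rate is twice the maximum frequency component.
fs_min = 2 * fmax
      = 2 * 8000
      = 16000 Hz

16000


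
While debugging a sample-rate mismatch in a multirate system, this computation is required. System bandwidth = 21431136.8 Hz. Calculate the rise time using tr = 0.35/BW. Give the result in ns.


Rise time from bandwidth relationship:
tr = 0.35 / BW
   = 0.35 / 21431136.8
   = 1.633137818e-08 s
   = 16.3314 ns

16.3314 ns


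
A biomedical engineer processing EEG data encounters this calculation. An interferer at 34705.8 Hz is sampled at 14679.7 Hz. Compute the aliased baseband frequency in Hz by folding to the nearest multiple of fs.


Compute the nearest integer multiple of fs to the signal:
n = round(34705.8 / 14679.7) = 2
f_alias = |34705.8 - 2 * 14679.7|
        = |34705.8 - 29359.4|
        = 5346.4 Hz

5346.4


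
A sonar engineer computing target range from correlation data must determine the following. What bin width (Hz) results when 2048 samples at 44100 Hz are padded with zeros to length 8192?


Frequency resolution after zero-padding:
N_padded = 2048 * 4 = 8192
df = fs / N_padded
   = 44100 / 8192
   = 5.3833 Hz

5.3833 Hz


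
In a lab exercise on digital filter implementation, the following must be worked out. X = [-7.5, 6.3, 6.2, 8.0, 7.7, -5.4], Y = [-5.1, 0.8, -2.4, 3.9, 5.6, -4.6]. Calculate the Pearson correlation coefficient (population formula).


Pearson correlation coefficient (population):
r = cov(X,Y) / (std(X) * std(Y))
Mean X = 2.55, Mean Y = -0.3
Cov(X,Y) = 22.026667
Std(X) = 6.426702, Std(Y) = 4.07431
r = 0.8412

0.8412


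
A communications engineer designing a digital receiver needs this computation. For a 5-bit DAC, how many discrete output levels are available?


Number of quantization levels = 2^N
= 2^5
= 32

32


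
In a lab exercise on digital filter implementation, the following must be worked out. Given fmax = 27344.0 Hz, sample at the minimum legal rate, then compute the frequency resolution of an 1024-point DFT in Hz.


Step 1 — Nyquist sampling rate:
fs = 2 * fmax = 2 * 27344.0 = 54688.0 Hz

Step 2 — DFT bin spacing:
df = fs / N = 54688.0 / 1024 = 53.4062 Hz

53.4062 Hz


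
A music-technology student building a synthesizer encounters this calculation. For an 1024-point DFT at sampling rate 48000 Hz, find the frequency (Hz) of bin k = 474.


Frequency of DFT bin k:
f_k = k * fs / N
    = 474 * 48000 / 1024
    = 22752000 / 1024
    = 22218.75 Hz

22218.75 Hz


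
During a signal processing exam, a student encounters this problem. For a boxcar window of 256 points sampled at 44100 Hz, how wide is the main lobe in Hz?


Main lobe width for a rectangular window:
Width = 2 * fs / N
      = 2 * 44100 / 256
      = 88200 / 256
      = 344.531 Hz

344.531 Hz


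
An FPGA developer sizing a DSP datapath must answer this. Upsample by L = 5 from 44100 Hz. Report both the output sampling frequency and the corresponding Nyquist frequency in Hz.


Step 1 — output sample rate after interpolation by L:
fs_out = L * fs_in = 5 * 44100 = 220500 Hz

Step 2 — Nyquist frequency of the output stream:
f_Nyq = fs_out / 2 = 220500 / 2 = 110250.0 Hz

fs_out = 220500 Hz; f_Nyquist = 110250.0 Hz


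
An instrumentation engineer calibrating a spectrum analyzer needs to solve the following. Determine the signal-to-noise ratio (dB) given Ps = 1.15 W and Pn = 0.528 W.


SNR in decibels:
SNR = 10 * log10(Ps / Pn)
    = 10 * log10(1.15 / 0.528)
    = 10 * log10(2.178)
    = 10 * 0.3381
    = 3.38 dB

3.38 dB


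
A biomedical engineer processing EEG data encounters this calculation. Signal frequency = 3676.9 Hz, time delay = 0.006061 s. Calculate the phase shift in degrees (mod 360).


Phase shift from frequency and time delay:
phi = 360 * f * t_delay
    = 360 * 3676.9 * 0.006061
    = 8022.85 degrees
    mod 360 = 102.85 degrees

102.85 degrees


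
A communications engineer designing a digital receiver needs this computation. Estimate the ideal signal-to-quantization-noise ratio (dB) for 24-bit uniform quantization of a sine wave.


Theoretical SNR for a full-scale sinusoid:
SNR = 6.02 * N + 1.76
    = 6.02 * 24 + 1.76
    = 144.48 + 1.76
    = 146.24 dB

146.24 dB


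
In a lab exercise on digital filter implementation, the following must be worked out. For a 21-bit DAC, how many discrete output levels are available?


Number of quantization levels = 2^N
= 2^21
= 2097152

2097152


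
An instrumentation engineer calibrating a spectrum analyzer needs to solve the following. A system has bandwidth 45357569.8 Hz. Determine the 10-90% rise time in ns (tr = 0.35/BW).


Rise time from bandwidth relationship:
tr = 0.35 / BW
   = 0.35 / 45357569.8
   = 7.716462799e-09 s
   = 7.7165 ns

7.7165 ns


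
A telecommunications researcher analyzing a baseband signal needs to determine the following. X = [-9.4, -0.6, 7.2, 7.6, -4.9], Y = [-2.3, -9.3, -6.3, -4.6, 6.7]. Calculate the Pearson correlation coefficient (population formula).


Pearson correlation coefficient (population):
r = cov(X,Y) / (std(X) * std(Y))
Mean X = -0.02, Mean Y = -3.16
Cov(X,Y) = -17.2532
Std(X) = 6.668253, Std(Y) = 5.433084
r = -0.4762

-0.4762


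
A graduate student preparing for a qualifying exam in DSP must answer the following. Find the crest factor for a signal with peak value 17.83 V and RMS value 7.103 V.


Crest factor is the ratio of peak to RMS:
CF = V_peak / V_rms
   = 17.83 / 7.103
   = 2.5102

2.5102
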